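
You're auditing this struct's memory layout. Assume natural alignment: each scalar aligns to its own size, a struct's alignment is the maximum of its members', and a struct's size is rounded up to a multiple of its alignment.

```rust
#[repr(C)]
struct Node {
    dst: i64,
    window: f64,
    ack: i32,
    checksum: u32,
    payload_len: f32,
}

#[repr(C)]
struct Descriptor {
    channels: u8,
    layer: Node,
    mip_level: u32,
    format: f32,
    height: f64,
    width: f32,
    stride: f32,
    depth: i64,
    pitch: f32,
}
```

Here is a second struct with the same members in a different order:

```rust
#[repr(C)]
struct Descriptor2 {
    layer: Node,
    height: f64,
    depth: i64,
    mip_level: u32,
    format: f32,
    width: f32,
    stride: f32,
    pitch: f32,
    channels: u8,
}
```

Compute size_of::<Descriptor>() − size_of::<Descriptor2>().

Node: 0..8  dst  (8B, 8-aligned); 8..16  window  (8B, 8-aligned); 16..20  ack  (4B, 4-aligned); 20..24  checksum  (4B, 4-aligned); 24..28  payload_len  (4B, 4-aligned); 28..32  -- tail padding (4B); sizeof = 32, alignof = 8
0..1  channels  (1B, 1-aligned)
1..8  -- padding (7B)
8..40  layer  (32B, 8-aligned)
40..44  mip_level  (4B, 4-aligned)
44..48  format  (4B, 4-aligned)
48..56  height  (8B, 8-aligned)
56..60  width  (4B, 4-aligned)
60..64  stride  (4B, 4-aligned)
64..72  depth  (8B, 8-aligned)
72..76  pitch  (4B, 4-aligned)
76..80  -- tail padding (4B)
sizeof = 80, alignof = 8
— Descriptor2 —
0..32  layer  (32B, 8-aligned)
32..40  height  (8B, 8-aligned)
40..48  depth  (8B, 8-aligned)
48..52  mip_level  (4B, 4-aligned)
52..56  format  (4B, 4-aligned)
56..60  width  (4B, 4-aligned)
60..64  stride  (4B, 4-aligned)
64..68  pitch  (4B, 4-aligned)
68..69  channels  (1B, 1-aligned)
69..72  -- tail padding (3B)
sizeof = 72, alignof = 8
80 − 72 = 8

8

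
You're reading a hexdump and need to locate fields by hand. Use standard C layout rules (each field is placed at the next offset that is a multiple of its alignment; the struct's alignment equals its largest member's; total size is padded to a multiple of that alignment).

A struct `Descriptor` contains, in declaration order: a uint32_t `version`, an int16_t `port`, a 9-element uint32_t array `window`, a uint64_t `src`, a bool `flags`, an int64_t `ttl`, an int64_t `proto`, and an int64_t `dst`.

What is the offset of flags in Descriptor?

0..4  version  (4B, 4-aligned)
4..6  port  (2B, 2-aligned)
6..8  -- padding (2B)
8..44  window  (36B, 4-aligned)
44..48  -- padding (4B)
48..56  src  (8B, 8-aligned)
56..57  flags  (1B, 1-aligned)

56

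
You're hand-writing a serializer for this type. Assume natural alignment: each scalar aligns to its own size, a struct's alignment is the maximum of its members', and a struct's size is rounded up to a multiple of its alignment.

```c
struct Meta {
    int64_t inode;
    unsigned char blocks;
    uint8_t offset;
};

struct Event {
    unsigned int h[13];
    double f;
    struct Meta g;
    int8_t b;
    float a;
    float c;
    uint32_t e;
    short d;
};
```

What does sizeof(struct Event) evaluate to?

Meta: inode at 0 (size 8, align 8) → ends 8; blocks at 8 (size 1, align 1) → ends 9; offset at 9 (size 1, align 1) → ends 10; tail pad 6 to reach multiple of 8; total 16 bytes, alignment 8
h at 0 (size 52, align 4) → ends 52
pad 4 to align 8 for f
f at 56 (size 8, align 8) → ends 64
g at 64 (size 16, align 8) → ends 80
b at 80 (size 1, align 1) → ends 81
pad 3 to align 4 for a
a at 84 (size 4, align 4) → ends 88
c at 88 (size 4, align 4) → ends 92
e at 92 (size 4, align 4) → ends 96
d at 96 (size 2, align 2) → ends 98
tail pad 6 to reach multiple of 8
total 104 bytes, alignment 8

104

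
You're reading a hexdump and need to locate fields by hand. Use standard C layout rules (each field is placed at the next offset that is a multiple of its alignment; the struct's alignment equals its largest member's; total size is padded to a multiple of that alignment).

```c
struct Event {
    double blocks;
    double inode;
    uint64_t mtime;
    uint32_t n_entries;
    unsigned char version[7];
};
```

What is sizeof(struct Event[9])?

360

0..8  blocks  (8B, 8-aligned)
8..16  inode  (8B, 8-aligned)
16..24  mtime  (8B, 8-aligned)
24..28  n_entries  (4B, 4-aligned)
28..35  version  (7B, 1-aligned)
35..40  -- tail padding (5B)
sizeof = 40, alignof = 8
array of 9: 9 × 40 = 360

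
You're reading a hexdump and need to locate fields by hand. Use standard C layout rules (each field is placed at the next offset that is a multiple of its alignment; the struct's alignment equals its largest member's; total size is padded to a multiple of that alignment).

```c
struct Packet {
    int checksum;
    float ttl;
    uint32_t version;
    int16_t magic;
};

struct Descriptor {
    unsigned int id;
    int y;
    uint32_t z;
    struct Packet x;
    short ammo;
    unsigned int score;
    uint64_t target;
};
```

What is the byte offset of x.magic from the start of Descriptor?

Packet: @0: checksum [4B, align 4] → 4; @4: ttl [4B, align 4] → 8; @8: version [4B, align 4] → 12; @12: magic [2B, align 2] → 14; +2 tail pad (align 4); size 16, align 4
@0: id [4B, align 4] → 4
@4: y [4B, align 4] → 8
@8: z [4B, align 4] → 12
@12: x [16B, align 4] → 28
within Packet: magic at 12
12 + 12 = 24

24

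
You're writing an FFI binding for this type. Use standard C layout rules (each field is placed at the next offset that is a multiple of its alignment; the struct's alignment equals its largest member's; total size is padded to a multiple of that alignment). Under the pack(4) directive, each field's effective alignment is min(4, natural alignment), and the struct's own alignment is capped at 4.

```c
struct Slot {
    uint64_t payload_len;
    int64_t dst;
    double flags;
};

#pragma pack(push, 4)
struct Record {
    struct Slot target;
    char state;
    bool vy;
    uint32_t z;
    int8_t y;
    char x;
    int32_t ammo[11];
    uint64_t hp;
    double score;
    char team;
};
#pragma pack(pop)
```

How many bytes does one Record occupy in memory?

Slot: payload_len at 0 (size 8, align 8) → ends 8; dst at 8 (size 8, align 8) → ends 16; flags at 16 (size 8, align 8) → ends 24; total 24 bytes, alignment 8
target at 0 (size 24, align 4) → ends 24
state at 24 (size 1, align 1) → ends 25
vy at 25 (size 1, align 1) → ends 26
pad 2 to align 4 for z
z at 28 (size 4, align 4) → ends 32
y at 32 (size 1, align 1) → ends 33
x at 33 (size 1, align 1) → ends 34
pad 2 to align 4 for ammo
ammo at 36 (size 44, align 4) → ends 80
hp at 80 (size 8, align 4) → ends 88
score at 88 (size 8, align 4) → ends 96
team at 96 (size 1, align 1) → ends 97
tail pad 3 to reach multiple of 4
total 100 bytes, alignment 4

100 bytes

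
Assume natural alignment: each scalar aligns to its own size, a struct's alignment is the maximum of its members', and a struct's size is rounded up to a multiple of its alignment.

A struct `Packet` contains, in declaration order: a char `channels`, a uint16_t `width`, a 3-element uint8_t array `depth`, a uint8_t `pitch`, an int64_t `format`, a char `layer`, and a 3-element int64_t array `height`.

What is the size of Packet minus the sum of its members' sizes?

8

0..1  channels  (1B, 1-aligned)
1..2  -- padding (1B)
2..4  width  (2B, 2-aligned)
4..7  depth  (3B, 1-aligned)
7..8  pitch  (1B, 1-aligned)
8..16  format  (8B, 8-aligned)
16..17  layer  (1B, 1-aligned)
17..24  -- padding (7B)
24..48  height  (24B, 8-aligned)
sizeof = 48, alignof = 8
data bytes 40, size 48 → padding 8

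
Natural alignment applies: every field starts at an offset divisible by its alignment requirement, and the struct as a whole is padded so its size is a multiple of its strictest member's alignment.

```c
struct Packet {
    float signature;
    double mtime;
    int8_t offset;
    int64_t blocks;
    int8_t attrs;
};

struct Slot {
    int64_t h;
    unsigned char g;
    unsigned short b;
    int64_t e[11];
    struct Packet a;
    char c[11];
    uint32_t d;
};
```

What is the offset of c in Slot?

144

Packet: 0..4  signature  (4B, 4-aligned); 4..8  -- padding (4B); 8..16  mtime  (8B, 8-aligned); 16..17  offset  (1B, 1-aligned); 17..24  -- padding (7B); 24..32  blocks  (8B, 8-aligned); 32..33  attrs  (1B, 1-aligned); 33..40  -- tail padding (7B); sizeof = 40, alignof = 8
0..8  h  (8B, 8-aligned)
8..9  g  (1B, 1-aligned)
9..10  -- padding (1B)
10..12  b  (2B, 2-aligned)
12..16  -- padding (4B)
16..104  e  (88B, 8-aligned)
104..144  a  (40B, 8-aligned)
144..155  c  (11B, 1-aligned)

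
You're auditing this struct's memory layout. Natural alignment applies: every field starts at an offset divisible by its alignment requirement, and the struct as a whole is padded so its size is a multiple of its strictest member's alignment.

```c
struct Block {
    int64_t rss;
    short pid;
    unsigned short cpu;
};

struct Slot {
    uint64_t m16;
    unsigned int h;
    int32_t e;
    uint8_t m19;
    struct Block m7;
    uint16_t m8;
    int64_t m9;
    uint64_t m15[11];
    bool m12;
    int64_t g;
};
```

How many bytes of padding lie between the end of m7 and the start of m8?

0

Block: @0: rss [8B, align 8] → 8; @8: pid [2B, align 2] → 10; @10: cpu [2B, align 2] → 12; +4 tail pad (align 8); size 16, align 8
@0: m16 [8B, align 8] → 8
@8: h [4B, align 4] → 12
@12: e [4B, align 4] → 16
@16: m19 [1B, align 1] → 17
+7 pad (align 8)
@24: m7 [16B, align 8] → 40
@40: m8 [2B, align 2] → 42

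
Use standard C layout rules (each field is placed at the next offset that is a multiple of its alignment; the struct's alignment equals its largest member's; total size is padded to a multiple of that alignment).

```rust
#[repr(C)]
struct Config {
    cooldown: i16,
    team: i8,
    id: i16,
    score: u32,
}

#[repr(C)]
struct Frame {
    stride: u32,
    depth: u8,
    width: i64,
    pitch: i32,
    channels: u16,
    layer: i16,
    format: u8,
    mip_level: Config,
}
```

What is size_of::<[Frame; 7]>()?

280

Config: @0: cooldown [2B, align 2] → 2; @2: team [1B, align 1] → 3; +1 pad (align 2); @4: id [2B, align 2] → 6; +2 pad (align 4); @8: score [4B, align 4] → 12; size 12, align 4
@0: stride [4B, align 4] → 4
@4: depth [1B, align 1] → 5
+3 pad (align 8)
@8: width [8B, align 8] → 16
@16: pitch [4B, align 4] → 20
@20: channels [2B, align 2] → 22
@22: layer [2B, align 2] → 24
@24: format [1B, align 1] → 25
+3 pad (align 4)
@28: mip_level [12B, align 4] → 40
size 40, align 8
array of 7: 7 × 40 = 280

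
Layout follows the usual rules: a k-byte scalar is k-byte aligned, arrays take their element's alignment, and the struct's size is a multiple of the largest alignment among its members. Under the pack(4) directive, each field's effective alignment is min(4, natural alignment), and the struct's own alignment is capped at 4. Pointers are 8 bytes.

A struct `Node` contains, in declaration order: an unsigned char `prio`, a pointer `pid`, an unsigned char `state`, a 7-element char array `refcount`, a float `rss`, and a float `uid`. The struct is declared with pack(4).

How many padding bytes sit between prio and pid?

3

prio at 0 (size 1, align 1) → ends 1
pad 3 to align 4 for pid
pid at 4 (size 8, align 4) → ends 12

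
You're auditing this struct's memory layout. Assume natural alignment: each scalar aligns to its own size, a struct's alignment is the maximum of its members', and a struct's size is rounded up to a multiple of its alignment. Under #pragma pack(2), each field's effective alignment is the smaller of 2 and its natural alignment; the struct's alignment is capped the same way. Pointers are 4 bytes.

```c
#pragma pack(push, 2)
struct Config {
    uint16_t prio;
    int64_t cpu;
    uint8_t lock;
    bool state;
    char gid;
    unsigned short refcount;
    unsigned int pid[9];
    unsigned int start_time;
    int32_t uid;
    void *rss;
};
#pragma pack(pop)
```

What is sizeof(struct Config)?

prio at 0 (size 2, align 2) → ends 2
cpu at 2 (size 8, align 2) → ends 10
lock at 10 (size 1, align 1) → ends 11
state at 11 (size 1, align 1) → ends 12
gid at 12 (size 1, align 1) → ends 13
pad 1 to align 2 for refcount
refcount at 14 (size 2, align 2) → ends 16
pid at 16 (size 36, align 2) → ends 52
start_time at 52 (size 4, align 2) → ends 56
uid at 56 (size 4, align 2) → ends 60
rss at 60 (size 4, align 2) → ends 64
total 64 bytes, alignment 2

64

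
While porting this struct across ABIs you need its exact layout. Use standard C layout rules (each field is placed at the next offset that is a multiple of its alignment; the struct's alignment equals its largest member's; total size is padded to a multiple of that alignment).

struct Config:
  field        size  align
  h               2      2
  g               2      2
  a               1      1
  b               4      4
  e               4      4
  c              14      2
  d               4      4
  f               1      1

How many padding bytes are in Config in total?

0..2  h  (2B, 2-aligned)
2..4  g  (2B, 2-aligned)
4..5  a  (1B, 1-aligned)
5..8  -- padding (3B)
8..12  b  (4B, 4-aligned)
12..16  e  (4B, 4-aligned)
16..30  c  (14B, 2-aligned)
30..32  -- padding (2B)
32..36  d  (4B, 4-aligned)
36..37  f  (1B, 1-aligned)
37..40  -- tail padding (3B)
sizeof = 40, alignof = 4
data bytes 32, size 40 → padding 8

8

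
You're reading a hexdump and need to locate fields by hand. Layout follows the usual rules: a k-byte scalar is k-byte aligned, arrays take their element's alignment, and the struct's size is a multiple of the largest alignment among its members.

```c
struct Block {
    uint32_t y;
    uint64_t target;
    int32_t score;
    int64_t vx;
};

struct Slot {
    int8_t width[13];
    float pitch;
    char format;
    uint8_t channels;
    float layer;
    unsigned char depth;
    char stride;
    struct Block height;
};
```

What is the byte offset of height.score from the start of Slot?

Block: 0..4  y  (4B, 4-aligned); 4..8  -- padding (4B); 8..16  target  (8B, 8-aligned); 16..20  score  (4B, 4-aligned); 20..24  -- padding (4B); 24..32  vx  (8B, 8-aligned); sizeof = 32, alignof = 8
0..13  width  (13B, 1-aligned)
13..16  -- padding (3B)
16..20  pitch  (4B, 4-aligned)
20..21  format  (1B, 1-aligned)
21..22  channels  (1B, 1-aligned)
22..24  -- padding (2B)
24..28  layer  (4B, 4-aligned)
28..29  depth  (1B, 1-aligned)
29..30  stride  (1B, 1-aligned)
30..32  -- padding (2B)
32..64  height  (32B, 8-aligned)
within Block: score at 16
32 + 16 = 48

48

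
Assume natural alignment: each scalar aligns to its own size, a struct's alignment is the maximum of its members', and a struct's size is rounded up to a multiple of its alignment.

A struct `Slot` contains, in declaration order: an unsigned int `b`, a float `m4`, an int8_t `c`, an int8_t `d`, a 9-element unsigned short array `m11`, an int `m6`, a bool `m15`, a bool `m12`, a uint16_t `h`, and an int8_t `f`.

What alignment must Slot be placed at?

member alignments: b=4, m4=4, c=1, d=1, m11=2, m6=4, m15=1, m12=1, h=2, f=1
max = 4

4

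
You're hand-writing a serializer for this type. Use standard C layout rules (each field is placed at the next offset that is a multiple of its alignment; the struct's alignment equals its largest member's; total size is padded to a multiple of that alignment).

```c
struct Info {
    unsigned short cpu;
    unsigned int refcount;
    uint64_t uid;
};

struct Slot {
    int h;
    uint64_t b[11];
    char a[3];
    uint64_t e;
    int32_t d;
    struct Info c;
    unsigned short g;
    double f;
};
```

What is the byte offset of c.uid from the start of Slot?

Info: @0: cpu [2B, align 2] → 2; +2 pad (align 4); @4: refcount [4B, align 4] → 8; @8: uid [8B, align 8] → 16; size 16, align 8
@0: h [4B, align 4] → 4
+4 pad (align 8)
@8: b [88B, align 8] → 96
@96: a [3B, align 1] → 99
+5 pad (align 8)
@104: e [8B, align 8] → 112
@112: d [4B, align 4] → 116
+4 pad (align 8)
@120: c [16B, align 8] → 136
within Info: uid at 8
120 + 8 = 128

128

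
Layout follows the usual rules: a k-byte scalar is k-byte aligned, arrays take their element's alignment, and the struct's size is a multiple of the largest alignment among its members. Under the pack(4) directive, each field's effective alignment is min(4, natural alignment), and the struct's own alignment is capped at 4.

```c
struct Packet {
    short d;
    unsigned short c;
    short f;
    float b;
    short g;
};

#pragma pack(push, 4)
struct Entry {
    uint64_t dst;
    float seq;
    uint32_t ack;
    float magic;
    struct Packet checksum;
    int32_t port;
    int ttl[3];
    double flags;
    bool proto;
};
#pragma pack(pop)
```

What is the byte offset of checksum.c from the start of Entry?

22

Packet: d at 0 (size 2, align 2) → ends 2; c at 2 (size 2, align 2) → ends 4; f at 4 (size 2, align 2) → ends 6; pad 2 to align 4 for b; b at 8 (size 4, align 4) → ends 12; g at 12 (size 2, align 2) → ends 14; tail pad 2 to reach multiple of 4; total 16 bytes, alignment 4
dst at 0 (size 8, align 4) → ends 8
seq at 8 (size 4, align 4) → ends 12
ack at 12 (size 4, align 4) → ends 16
magic at 16 (size 4, align 4) → ends 20
checksum at 20 (size 16, align 4) → ends 36
within Packet: c at 2
20 + 2 = 22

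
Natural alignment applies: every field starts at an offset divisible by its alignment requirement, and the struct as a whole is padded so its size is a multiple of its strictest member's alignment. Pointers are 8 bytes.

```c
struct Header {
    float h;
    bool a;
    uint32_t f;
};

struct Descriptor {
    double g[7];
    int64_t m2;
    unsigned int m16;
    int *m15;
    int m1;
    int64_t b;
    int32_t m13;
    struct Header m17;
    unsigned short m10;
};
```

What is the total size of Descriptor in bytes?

120

Header: 0..4  h  (4B, 4-aligned); 4..5  a  (1B, 1-aligned); 5..8  -- padding (3B); 8..12  f  (4B, 4-aligned); sizeof = 12, alignof = 4
0..56  g  (56B, 8-aligned)
56..64  m2  (8B, 8-aligned)
64..68  m16  (4B, 4-aligned)
68..72  -- padding (4B)
72..80  m15  (8B, 8-aligned)
80..84  m1  (4B, 4-aligned)
84..88  -- padding (4B)
88..96  b  (8B, 8-aligned)
96..100  m13  (4B, 4-aligned)
100..112  m17  (12B, 4-aligned)
112..114  m10  (2B, 2-aligned)
114..120  -- tail padding (6B)
sizeof = 120, alignof = 8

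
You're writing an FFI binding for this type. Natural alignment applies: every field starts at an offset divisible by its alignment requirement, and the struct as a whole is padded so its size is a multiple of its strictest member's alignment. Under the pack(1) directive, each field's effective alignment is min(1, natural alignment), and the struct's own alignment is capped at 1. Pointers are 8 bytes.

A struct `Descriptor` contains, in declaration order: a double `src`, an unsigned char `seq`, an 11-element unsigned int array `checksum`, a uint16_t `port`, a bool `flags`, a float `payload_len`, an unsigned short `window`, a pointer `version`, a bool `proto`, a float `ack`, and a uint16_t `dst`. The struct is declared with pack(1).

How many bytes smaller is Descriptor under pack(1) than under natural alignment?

natural layout:
  src at 0 (size 8, align 8) → ends 8
  seq at 8 (size 1, align 1) → ends 9
  pad 3 to align 4 for checksum
  checksum at 12 (size 44, align 4) → ends 56
  port at 56 (size 2, align 2) → ends 58
  flags at 58 (size 1, align 1) → ends 59
  pad 1 to align 4 for payload_len
  payload_len at 60 (size 4, align 4) → ends 64
  window at 64 (size 2, align 2) → ends 66
  pad 6 to align 8 for version
  version at 72 (size 8, align 8) → ends 80
  proto at 80 (size 1, align 1) → ends 81
  pad 3 to align 4 for ack
  ack at 84 (size 4, align 4) → ends 88
  dst at 88 (size 2, align 2) → ends 90
  tail pad 6 to reach multiple of 8
  total 96 bytes, alignment 8
packed(1) layout:
  src at 0 (size 8, align 1) → ends 8
  seq at 8 (size 1, align 1) → ends 9
  checksum at 9 (size 44, align 1) → ends 53
  port at 53 (size 2, align 1) → ends 55
  flags at 55 (size 1, align 1) → ends 56
  payload_len at 56 (size 4, align 1) → ends 60
  window at 60 (size 2, align 1) → ends 62
  version at 62 (size 8, align 1) → ends 70
  proto at 70 (size 1, align 1) → ends 71
  ack at 71 (size 4, align 1) → ends 75
  dst at 75 (size 2, align 1) → ends 77
  total 77 bytes, alignment 1
96 − 77 = 19

19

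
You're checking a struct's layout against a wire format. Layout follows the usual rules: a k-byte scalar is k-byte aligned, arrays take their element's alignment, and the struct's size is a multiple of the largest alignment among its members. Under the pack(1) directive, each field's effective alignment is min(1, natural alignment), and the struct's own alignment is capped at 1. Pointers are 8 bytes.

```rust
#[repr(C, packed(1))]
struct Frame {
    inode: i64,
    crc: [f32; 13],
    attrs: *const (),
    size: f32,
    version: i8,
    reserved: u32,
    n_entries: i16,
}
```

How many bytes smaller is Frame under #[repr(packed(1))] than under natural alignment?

natural layout:
  0..8  inode  (8B, 8-aligned)
  8..60  crc  (52B, 4-aligned)
  60..64  -- padding (4B)
  64..72  attrs  (8B, 8-aligned)
  72..76  size  (4B, 4-aligned)
  76..77  version  (1B, 1-aligned)
  77..80  -- padding (3B)
  80..84  reserved  (4B, 4-aligned)
  84..86  n_entries  (2B, 2-aligned)
  86..88  -- tail padding (2B)
  sizeof = 88, alignof = 8
packed(1) layout:
  0..8  inode  (8B, 1-aligned)
  8..60  crc  (52B, 1-aligned)
  60..68  attrs  (8B, 1-aligned)
  68..72  size  (4B, 1-aligned)
  72..73  version  (1B, 1-aligned)
  73..77  reserved  (4B, 1-aligned)
  77..79  n_entries  (2B, 1-aligned)
  sizeof = 79, alignof = 1
88 − 79 = 9

9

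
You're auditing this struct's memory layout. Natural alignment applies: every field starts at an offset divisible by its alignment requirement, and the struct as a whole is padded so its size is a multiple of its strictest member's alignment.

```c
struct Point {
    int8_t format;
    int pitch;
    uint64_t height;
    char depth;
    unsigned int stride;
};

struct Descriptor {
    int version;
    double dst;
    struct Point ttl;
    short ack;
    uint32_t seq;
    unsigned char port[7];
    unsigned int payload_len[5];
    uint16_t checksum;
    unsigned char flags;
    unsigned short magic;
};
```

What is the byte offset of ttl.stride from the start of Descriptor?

Point: 0..1  format  (1B, 1-aligned); 1..4  -- padding (3B); 4..8  pitch  (4B, 4-aligned); 8..16  height  (8B, 8-aligned); 16..17  depth  (1B, 1-aligned); 17..20  -- padding (3B); 20..24  stride  (4B, 4-aligned); sizeof = 24, alignof = 8
0..4  version  (4B, 4-aligned)
4..8  -- padding (4B)
8..16  dst  (8B, 8-aligned)
16..40  ttl  (24B, 8-aligned)
within Point: stride at 20
16 + 20 = 36

36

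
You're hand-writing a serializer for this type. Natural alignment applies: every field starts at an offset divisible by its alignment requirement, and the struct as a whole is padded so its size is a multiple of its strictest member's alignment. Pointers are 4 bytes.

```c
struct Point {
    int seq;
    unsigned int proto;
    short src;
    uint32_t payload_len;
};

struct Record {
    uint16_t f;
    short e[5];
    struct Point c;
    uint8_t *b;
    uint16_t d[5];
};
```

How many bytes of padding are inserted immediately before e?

0

Point: seq at 0 (size 4, align 4) → ends 4; proto at 4 (size 4, align 4) → ends 8; src at 8 (size 2, align 2) → ends 10; pad 2 to align 4 for payload_len; payload_len at 12 (size 4, align 4) → ends 16; total 16 bytes, alignment 4
f at 0 (size 2, align 2) → ends 2
e at 2 (size 10, align 2) → ends 12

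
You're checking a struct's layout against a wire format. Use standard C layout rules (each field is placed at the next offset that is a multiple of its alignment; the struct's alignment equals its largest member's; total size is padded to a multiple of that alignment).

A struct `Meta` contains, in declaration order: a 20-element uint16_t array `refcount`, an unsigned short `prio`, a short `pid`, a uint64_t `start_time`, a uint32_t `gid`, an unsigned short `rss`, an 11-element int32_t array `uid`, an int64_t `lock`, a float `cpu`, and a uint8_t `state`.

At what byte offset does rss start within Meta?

refcount at 0 (size 40, align 2) → ends 40
prio at 40 (size 2, align 2) → ends 42
pid at 42 (size 2, align 2) → ends 44
pad 4 to align 8 for start_time
start_time at 48 (size 8, align 8) → ends 56
gid at 56 (size 4, align 4) → ends 60
rss at 60 (size 2, align 2) → ends 62

60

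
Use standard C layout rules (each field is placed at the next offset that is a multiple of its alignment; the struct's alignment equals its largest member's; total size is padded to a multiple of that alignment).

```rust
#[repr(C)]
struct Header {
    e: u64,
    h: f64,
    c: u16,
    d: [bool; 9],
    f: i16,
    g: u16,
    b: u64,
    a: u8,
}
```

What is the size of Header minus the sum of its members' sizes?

0..8  e  (8B, 8-aligned)
8..16  h  (8B, 8-aligned)
16..18  c  (2B, 2-aligned)
18..27  d  (9B, 1-aligned)
27..28  -- padding (1B)
28..30  f  (2B, 2-aligned)
30..32  g  (2B, 2-aligned)
32..40  b  (8B, 8-aligned)
40..41  a  (1B, 1-aligned)
41..48  -- tail padding (7B)
sizeof = 48, alignof = 8
data bytes 40, size 48 → padding 8

8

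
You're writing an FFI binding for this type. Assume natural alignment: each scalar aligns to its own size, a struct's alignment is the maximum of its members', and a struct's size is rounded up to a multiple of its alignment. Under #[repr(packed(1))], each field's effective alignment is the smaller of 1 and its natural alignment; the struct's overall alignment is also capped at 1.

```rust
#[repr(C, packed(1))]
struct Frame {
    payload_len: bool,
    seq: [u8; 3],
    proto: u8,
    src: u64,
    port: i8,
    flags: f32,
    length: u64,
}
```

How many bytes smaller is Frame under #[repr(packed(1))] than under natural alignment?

natural layout:
  @0: payload_len [1B, align 1] → 1
  @1: seq [3B, align 1] → 4
  @4: proto [1B, align 1] → 5
  +3 pad (align 8)
  @8: src [8B, align 8] → 16
  @16: port [1B, align 1] → 17
  +3 pad (align 4)
  @20: flags [4B, align 4] → 24
  @24: length [8B, align 8] → 32
  size 32, align 8
packed(1) layout:
  @0: payload_len [1B, align 1] → 1
  @1: seq [3B, align 1] → 4
  @4: proto [1B, align 1] → 5
  @5: src [8B, align 1] → 13
  @13: port [1B, align 1] → 14
  @14: flags [4B, align 1] → 18
  @18: length [8B, align 1] → 26
  size 26, align 1
32 − 26 = 6

6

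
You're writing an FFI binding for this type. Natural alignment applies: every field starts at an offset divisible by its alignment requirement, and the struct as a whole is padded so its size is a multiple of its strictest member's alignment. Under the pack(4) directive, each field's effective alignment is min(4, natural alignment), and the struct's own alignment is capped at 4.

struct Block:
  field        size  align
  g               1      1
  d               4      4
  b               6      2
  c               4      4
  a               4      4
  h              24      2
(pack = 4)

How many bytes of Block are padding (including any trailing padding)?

5

@0: g [1B, align 1] → 1
+3 pad (align 4)
@4: d [4B, align 4] → 8
@8: b [6B, align 2] → 14
+2 pad (align 4)
@16: c [4B, align 4] → 20
@20: a [4B, align 4] → 24
@24: h [24B, align 2] → 48
size 48, align 4
data bytes 43, size 48 → padding 5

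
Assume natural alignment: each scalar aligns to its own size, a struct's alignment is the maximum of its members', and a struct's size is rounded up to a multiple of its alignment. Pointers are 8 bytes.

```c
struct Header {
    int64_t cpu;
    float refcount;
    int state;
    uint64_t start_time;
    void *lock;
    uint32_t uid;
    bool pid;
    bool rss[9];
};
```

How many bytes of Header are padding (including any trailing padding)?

@0: cpu [8B, align 8] → 8
@8: refcount [4B, align 4] → 12
@12: state [4B, align 4] → 16
@16: start_time [8B, align 8] → 24
@24: lock [8B, align 8] → 32
@32: uid [4B, align 4] → 36
@36: pid [1B, align 1] → 37
@37: rss [9B, align 1] → 46
+2 tail pad (align 8)
size 48, align 8
data bytes 46, size 48 → padding 2

2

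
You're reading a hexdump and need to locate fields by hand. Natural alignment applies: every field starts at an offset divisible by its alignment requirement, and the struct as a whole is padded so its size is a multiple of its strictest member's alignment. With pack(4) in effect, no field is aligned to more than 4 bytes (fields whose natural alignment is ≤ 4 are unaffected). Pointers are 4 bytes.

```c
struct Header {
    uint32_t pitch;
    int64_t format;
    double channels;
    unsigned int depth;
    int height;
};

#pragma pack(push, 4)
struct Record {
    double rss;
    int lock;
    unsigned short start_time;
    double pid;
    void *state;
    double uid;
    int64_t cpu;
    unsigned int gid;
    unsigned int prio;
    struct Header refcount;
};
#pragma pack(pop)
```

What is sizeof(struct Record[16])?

1344

Header: pitch at 0 (size 4, align 4) → ends 4; pad 4 to align 8 for format; format at 8 (size 8, align 8) → ends 16; channels at 16 (size 8, align 8) → ends 24; depth at 24 (size 4, align 4) → ends 28; height at 28 (size 4, align 4) → ends 32; total 32 bytes, alignment 8
rss at 0 (size 8, align 4) → ends 8
lock at 8 (size 4, align 4) → ends 12
start_time at 12 (size 2, align 2) → ends 14
pad 2 to align 4 for pid
pid at 16 (size 8, align 4) → ends 24
state at 24 (size 4, align 4) → ends 28
uid at 28 (size 8, align 4) → ends 36
cpu at 36 (size 8, align 4) → ends 44
gid at 44 (size 4, align 4) → ends 48
prio at 48 (size 4, align 4) → ends 52
refcount at 52 (size 32, align 4) → ends 84
total 84 bytes, alignment 4
array of 16: 16 × 84 = 1344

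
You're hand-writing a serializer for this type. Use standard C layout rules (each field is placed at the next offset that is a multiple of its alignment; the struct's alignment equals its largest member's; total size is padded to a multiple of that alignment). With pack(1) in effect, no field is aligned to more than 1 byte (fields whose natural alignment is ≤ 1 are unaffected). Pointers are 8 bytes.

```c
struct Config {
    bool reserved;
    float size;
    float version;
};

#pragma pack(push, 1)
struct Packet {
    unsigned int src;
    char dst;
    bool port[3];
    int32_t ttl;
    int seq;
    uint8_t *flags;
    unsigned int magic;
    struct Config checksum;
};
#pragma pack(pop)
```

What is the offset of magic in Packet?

24

Config: @0: reserved [1B, align 1] → 1; +3 pad (align 4); @4: size [4B, align 4] → 8; @8: version [4B, align 4] → 12; size 12, align 4
@0: src [4B, align 1] → 4
@4: dst [1B, align 1] → 5
@5: port [3B, align 1] → 8
@8: ttl [4B, align 1] → 12
@12: seq [4B, align 1] → 16
@16: flags [8B, align 1] → 24
@24: magic [4B, align 1] → 28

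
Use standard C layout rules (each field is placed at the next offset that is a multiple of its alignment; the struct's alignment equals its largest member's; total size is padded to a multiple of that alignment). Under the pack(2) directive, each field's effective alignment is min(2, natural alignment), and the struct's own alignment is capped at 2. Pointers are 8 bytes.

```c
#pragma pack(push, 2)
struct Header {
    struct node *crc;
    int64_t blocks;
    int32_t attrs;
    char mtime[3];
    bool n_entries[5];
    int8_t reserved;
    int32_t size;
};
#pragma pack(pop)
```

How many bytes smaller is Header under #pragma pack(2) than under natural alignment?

6

natural layout:
  @0: crc [8B, align 8] → 8
  @8: blocks [8B, align 8] → 16
  @16: attrs [4B, align 4] → 20
  @20: mtime [3B, align 1] → 23
  @23: n_entries [5B, align 1] → 28
  @28: reserved [1B, align 1] → 29
  +3 pad (align 4)
  @32: size [4B, align 4] → 36
  +4 tail pad (align 8)
  size 40, align 8
packed(2) layout:
  @0: crc [8B, align 2] → 8
  @8: blocks [8B, align 2] → 16
  @16: attrs [4B, align 2] → 20
  @20: mtime [3B, align 1] → 23
  @23: n_entries [5B, align 1] → 28
  @28: reserved [1B, align 1] → 29
  +1 pad (align 2)
  @30: size [4B, align 2] → 34
  size 34, align 2
40 − 34 = 6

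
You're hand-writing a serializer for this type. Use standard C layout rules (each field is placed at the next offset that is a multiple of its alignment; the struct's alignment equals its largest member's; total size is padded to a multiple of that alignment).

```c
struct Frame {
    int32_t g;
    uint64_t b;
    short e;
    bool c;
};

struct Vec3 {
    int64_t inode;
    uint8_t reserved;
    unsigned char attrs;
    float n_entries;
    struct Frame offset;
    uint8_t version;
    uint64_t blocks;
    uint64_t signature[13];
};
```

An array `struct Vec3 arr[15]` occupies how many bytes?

Frame: 0..4  g  (4B, 4-aligned); 4..8  -- padding (4B); 8..16  b  (8B, 8-aligned); 16..18  e  (2B, 2-aligned); 18..19  c  (1B, 1-aligned); 19..24  -- tail padding (5B); sizeof = 24, alignof = 8
0..8  inode  (8B, 8-aligned)
8..9  reserved  (1B, 1-aligned)
9..10  attrs  (1B, 1-aligned)
10..12  -- padding (2B)
12..16  n_entries  (4B, 4-aligned)
16..40  offset  (24B, 8-aligned)
40..41  version  (1B, 1-aligned)
41..48  -- padding (7B)
48..56  blocks  (8B, 8-aligned)
56..160  signature  (104B, 8-aligned)
sizeof = 160, alignof = 8
array of 15: 15 × 160 = 2400

2400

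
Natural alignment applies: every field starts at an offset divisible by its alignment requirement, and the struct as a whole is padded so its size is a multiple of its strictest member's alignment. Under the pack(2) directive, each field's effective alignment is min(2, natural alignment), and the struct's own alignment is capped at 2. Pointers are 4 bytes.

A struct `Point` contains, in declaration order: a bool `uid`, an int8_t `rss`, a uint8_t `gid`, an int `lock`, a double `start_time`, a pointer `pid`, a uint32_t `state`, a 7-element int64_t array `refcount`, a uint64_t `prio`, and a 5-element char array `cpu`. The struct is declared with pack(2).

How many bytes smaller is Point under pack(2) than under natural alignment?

natural layout:
  uid at 0 (size 1, align 1) → ends 1
  rss at 1 (size 1, align 1) → ends 2
  gid at 2 (size 1, align 1) → ends 3
  pad 1 to align 4 for lock
  lock at 4 (size 4, align 4) → ends 8
  start_time at 8 (size 8, align 8) → ends 16
  pid at 16 (size 4, align 4) → ends 20
  state at 20 (size 4, align 4) → ends 24
  refcount at 24 (size 56, align 8) → ends 80
  prio at 80 (size 8, align 8) → ends 88
  cpu at 88 (size 5, align 1) → ends 93
  tail pad 3 to reach multiple of 8
  total 96 bytes, alignment 8
packed(2) layout:
  uid at 0 (size 1, align 1) → ends 1
  rss at 1 (size 1, align 1) → ends 2
  gid at 2 (size 1, align 1) → ends 3
  pad 1 to align 2 for lock
  lock at 4 (size 4, align 2) → ends 8
  start_time at 8 (size 8, align 2) → ends 16
  pid at 16 (size 4, align 2) → ends 20
  state at 20 (size 4, align 2) → ends 24
  refcount at 24 (size 56, align 2) → ends 80
  prio at 80 (size 8, align 2) → ends 88
  cpu at 88 (size 5, align 1) → ends 93
  tail pad 1 to reach multiple of 2
  total 94 bytes, alignment 2
96 − 94 = 2

2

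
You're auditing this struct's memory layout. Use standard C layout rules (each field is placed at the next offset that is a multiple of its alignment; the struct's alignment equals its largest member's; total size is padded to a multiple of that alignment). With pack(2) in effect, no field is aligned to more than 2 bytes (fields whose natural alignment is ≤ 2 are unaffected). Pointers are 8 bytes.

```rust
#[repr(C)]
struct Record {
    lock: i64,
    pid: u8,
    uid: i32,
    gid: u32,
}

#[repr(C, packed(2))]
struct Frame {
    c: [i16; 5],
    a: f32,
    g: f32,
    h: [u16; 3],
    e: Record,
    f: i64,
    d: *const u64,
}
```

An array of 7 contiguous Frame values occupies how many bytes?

448

Record: @0: lock [8B, align 8] → 8; @8: pid [1B, align 1] → 9; +3 pad (align 4); @12: uid [4B, align 4] → 16; @16: gid [4B, align 4] → 20; +4 tail pad (align 8); size 24, align 8
@0: c [10B, align 2] → 10
@10: a [4B, align 2] → 14
@14: g [4B, align 2] → 18
@18: h [6B, align 2] → 24
@24: e [24B, align 2] → 48
@48: f [8B, align 2] → 56
@56: d [8B, align 2] → 64
size 64, align 2
array of 7: 7 × 64 = 448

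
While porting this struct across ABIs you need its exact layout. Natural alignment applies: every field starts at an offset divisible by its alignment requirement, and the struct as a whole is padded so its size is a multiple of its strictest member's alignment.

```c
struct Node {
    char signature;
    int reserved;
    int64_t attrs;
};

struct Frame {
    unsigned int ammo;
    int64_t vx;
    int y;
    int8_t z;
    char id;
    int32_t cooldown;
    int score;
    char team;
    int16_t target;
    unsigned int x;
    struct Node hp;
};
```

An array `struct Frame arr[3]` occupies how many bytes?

Node: signature at 0 (size 1, align 1) → ends 1; pad 3 to align 4 for reserved; reserved at 4 (size 4, align 4) → ends 8; attrs at 8 (size 8, align 8) → ends 16; total 16 bytes, alignment 8
ammo at 0 (size 4, align 4) → ends 4
pad 4 to align 8 for vx
vx at 8 (size 8, align 8) → ends 16
y at 16 (size 4, align 4) → ends 20
z at 20 (size 1, align 1) → ends 21
id at 21 (size 1, align 1) → ends 22
pad 2 to align 4 for cooldown
cooldown at 24 (size 4, align 4) → ends 28
score at 28 (size 4, align 4) → ends 32
team at 32 (size 1, align 1) → ends 33
pad 1 to align 2 for target
target at 34 (size 2, align 2) → ends 36
x at 36 (size 4, align 4) → ends 40
hp at 40 (size 16, align 8) → ends 56
total 56 bytes, alignment 8
array of 3: 3 × 56 = 168

168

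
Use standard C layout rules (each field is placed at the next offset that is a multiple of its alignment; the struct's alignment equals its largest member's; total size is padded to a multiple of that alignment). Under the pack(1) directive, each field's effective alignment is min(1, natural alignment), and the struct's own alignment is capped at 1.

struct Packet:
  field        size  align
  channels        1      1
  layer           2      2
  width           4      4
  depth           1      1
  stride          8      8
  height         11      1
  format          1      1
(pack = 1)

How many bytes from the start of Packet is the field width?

@0: channels [1B, align 1] → 1
@1: layer [2B, align 1] → 3
@3: width [4B, align 1] → 7

3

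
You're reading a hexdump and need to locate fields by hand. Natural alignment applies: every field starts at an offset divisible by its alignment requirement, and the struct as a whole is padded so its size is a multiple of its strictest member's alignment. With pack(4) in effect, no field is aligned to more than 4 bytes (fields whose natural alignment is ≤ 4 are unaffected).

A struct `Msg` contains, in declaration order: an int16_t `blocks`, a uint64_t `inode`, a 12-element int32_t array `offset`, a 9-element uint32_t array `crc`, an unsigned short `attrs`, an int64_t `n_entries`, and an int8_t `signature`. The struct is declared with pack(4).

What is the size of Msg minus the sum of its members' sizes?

7

0..2  blocks  (2B, 2-aligned)
2..4  -- padding (2B)
4..12  inode  (8B, 4-aligned)
12..60  offset  (48B, 4-aligned)
60..96  crc  (36B, 4-aligned)
96..98  attrs  (2B, 2-aligned)
98..100  -- padding (2B)
100..108  n_entries  (8B, 4-aligned)
108..109  signature  (1B, 1-aligned)
109..112  -- tail padding (3B)
sizeof = 112, alignof = 4
data bytes 105, size 112 → padding 7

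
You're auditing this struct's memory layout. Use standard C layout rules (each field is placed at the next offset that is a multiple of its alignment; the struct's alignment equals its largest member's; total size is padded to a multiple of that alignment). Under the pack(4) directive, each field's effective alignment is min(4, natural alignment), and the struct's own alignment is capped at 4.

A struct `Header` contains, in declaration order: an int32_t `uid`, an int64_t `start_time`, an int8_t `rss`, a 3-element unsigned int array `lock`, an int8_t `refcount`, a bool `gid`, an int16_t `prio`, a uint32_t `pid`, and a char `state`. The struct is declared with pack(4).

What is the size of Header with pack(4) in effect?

uid at 0 (size 4, align 4) → ends 4
start_time at 4 (size 8, align 4) → ends 12
rss at 12 (size 1, align 1) → ends 13
pad 3 to align 4 for lock
lock at 16 (size 12, align 4) → ends 28
refcount at 28 (size 1, align 1) → ends 29
gid at 29 (size 1, align 1) → ends 30
prio at 30 (size 2, align 2) → ends 32
pid at 32 (size 4, align 4) → ends 36
state at 36 (size 1, align 1) → ends 37
tail pad 3 to reach multiple of 4
total 40 bytes, alignment 4

40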